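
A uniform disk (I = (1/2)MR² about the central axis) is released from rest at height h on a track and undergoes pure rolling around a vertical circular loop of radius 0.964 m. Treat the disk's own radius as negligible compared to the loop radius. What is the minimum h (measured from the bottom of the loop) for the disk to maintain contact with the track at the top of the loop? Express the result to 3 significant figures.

With I = (1/2)MR², the ratio k = I/(MR²) is 0.5.
At the top, contact is just lost when gravity alone supplies the centripetal force: Mg = Mv_top²/r, i.e. v_top² = gr.
With ω = v/R, the kinetic energy at speed v is ½(1+k)Mv² = (3/4)Mv².
Energy conservation from release (height h) to the top (height 2r): Mgh = Mg(2r) + (3/4)M·gr.
Thus h_min = 2r + (1+k)r/2 = r(2 + 1.5/2) = 0.964 × 2.75 ≈ 2.65 m.

h_min ≈ 2.65 m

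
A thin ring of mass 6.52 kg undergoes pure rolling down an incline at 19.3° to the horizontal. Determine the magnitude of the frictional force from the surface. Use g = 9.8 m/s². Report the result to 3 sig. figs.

For this body I = MR², i.e. k = I/(MR²) = 1.
Along the incline Mg sinθ − f = Ma, and torque about the center fR = Iα = kMR²(a/R) gives f = kMa.
Combining, a = g sinθ/(1+k) and f = kMa = kMg sinθ/(1+k).
f = 1 × 6.52 × 9.8 × sin19.3° / 2 ≈ 10.6 N.

f ≈ 10.6 N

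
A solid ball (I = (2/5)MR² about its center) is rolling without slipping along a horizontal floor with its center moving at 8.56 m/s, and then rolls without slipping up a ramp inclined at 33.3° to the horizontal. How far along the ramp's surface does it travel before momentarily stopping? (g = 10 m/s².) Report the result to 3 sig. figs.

d ≈ 9.34 m

Here I = (2/5)MR², so the shape factor k = I/(MR²) = 0.4.
Rolling without slipping gives ω = v/R, so the total kinetic energy is ½Mv² + ½Iω² = ½(1+k)Mv² = (7/10)Mv².
Setting this equal to Mgh gives the vertical rise h = (1+k)v₀²/(2g) = 1.4×8.56²/(2×10) = 5.129 m.
The distance along the slope is d = h/sinθ = 5.129/sin33.3° ≈ 9.34 m.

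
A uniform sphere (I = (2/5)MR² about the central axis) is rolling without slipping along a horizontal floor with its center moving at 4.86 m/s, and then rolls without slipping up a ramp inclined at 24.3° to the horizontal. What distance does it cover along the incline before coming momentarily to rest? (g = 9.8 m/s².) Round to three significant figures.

For this body I = (2/5)MR², i.e. k = I/(MR²) = 0.4.
Rolling without slipping gives ω = v/R, so the total kinetic energy is ½Mv² + ½Iω² = ½(1+k)Mv² = (7/10)Mv².
Setting this equal to Mgh gives the vertical rise h = (1+k)v₀²/(2g) = 1.4×4.86²/(2×9.8) = 1.687 m.
The distance along the slope is d = h/sinθ = 1.687/sin24.3° ≈ 4.10 m.

d ≈ 4.10 m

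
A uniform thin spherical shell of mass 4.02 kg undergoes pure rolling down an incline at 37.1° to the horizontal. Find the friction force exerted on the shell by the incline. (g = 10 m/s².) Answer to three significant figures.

f ≈ 9.70 N

With I = (2/3)MR², the ratio k = I/(MR²) is 2/3.
Translational: Mg sinθ − f = Ma. Rotational about the CM: fR = Iα = kMRa, so f = kMa.
Combining, a = g sinθ/(1+k) and f = kMa = kMg sinθ/(1+k).
f = (2/3) × 4.02 × 10 × sin37.1° / 1.667 ≈ 9.70 N.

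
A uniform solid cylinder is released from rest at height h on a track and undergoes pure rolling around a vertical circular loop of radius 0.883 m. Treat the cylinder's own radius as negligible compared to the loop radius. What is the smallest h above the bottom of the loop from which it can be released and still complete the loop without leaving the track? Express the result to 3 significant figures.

For this body I = (1/2)MR², i.e. k = I/(MR²) = 0.5.
At the top, contact is just lost when gravity alone supplies the centripetal force: Mg = Mv_top²/r, i.e. v_top² = gr.
With ω = v/R, the kinetic energy at speed v is ½(1+k)Mv² = (3/4)Mv².
Energy conservation from release (height h) to the top (height 2r): Mgh = Mg(2r) + (3/4)M·gr.
Thus h_min = 2r + (1+k)r/2 = r(2 + 1.5/2) = 0.883 × 2.75 ≈ 2.43 m.

h_min ≈ 2.43 m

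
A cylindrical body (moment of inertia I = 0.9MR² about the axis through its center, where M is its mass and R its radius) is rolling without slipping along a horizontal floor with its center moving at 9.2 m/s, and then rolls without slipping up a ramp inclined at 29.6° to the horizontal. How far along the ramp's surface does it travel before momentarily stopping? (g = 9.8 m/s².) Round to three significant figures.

d ≈ 16.6 m

With I = 0.9MR², the ratio k = I/(MR²) is 0.9.
Rolling without slipping gives ω = v/R, so the total kinetic energy is ½Mv² + ½Iω² = ½(1+k)Mv² = (19/20)Mv².
Setting this equal to Mgh gives the vertical rise h = (1+k)v₀²/(2g) = 1.9×9.2²/(2×9.8) = 8.205 m.
The distance along the slope is d = h/sinθ = 8.205/sin29.6° ≈ 16.6 m.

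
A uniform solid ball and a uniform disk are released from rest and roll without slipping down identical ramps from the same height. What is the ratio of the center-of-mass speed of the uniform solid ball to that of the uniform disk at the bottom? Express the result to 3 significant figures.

Each satisfies Mgh = ½(1+k)Mv² with k = I/(MR²), so v ∝ 1/√(1+k).
For the uniform solid ball k = 0.4; for the uniform disk k = 0.5.
v₁/v₂ = √((1+k₂)/(1+k₁)) = √(1.5/1.4) ≈ 1.04.

v_ratio ≈ 1.04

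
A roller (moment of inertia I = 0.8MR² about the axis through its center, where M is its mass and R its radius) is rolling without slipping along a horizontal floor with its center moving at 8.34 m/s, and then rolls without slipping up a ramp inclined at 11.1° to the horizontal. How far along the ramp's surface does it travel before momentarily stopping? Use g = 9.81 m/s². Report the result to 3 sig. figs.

d ≈ 33.1 m

Here I = 0.8MR², so the shape factor k = I/(MR²) = 0.8.
Pure rolling means v = ωR; then KE = ½Mv² + ½I(v/R)² = ½(1+k)Mv² = (9/10)Mv².
Setting this equal to Mgh gives the vertical rise h = (1+k)v₀²/(2g) = 1.8×8.34²/(2×9.81) = 6.381 m.
The distance along the slope is d = h/sinθ = 6.381/sin11.1° ≈ 33.1 m.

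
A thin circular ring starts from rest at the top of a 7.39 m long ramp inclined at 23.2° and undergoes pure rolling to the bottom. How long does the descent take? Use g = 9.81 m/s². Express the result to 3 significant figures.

t ≈ 2.77 s

The moment of inertia is MR², giving k ≡ I/(MR²) = 1.
Translational: Mg sinθ − f = Ma. Rotational about the CM: fR = Iα = kMRa, so f = kMa.
Hence a = g sinθ/(1+k) = 9.81×sin23.2°/2 = 1.932 m/s².
Starting from rest, L = ½at², so t = √(2L/a) = √(2×7.39/1.932) ≈ 2.77 s.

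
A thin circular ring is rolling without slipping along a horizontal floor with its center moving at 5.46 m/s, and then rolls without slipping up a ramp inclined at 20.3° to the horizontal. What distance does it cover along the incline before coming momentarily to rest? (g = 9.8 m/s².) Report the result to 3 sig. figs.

d ≈ 8.77 m

With I = MR², the ratio k = I/(MR²) is 1.
The rolling condition ω = v/R makes the rotational term ½I(v/R)² = ½kMv², so KE_total = ½(1+k)Mv² = Mv².
Setting this equal to Mgh gives the vertical rise h = (1+k)v₀²/(2g) = 2×5.46²/(2×9.8) = 3.042 m.
Along the incline, d = h/sinθ = 3.042/sin20.3° ≈ 8.77 m.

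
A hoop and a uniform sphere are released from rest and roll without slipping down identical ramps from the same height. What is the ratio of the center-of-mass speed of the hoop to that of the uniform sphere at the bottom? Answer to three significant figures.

v_ratio ≈ 0.837

Each satisfies Mgh = ½(1+k)Mv² with k = I/(MR²), so v ∝ 1/√(1+k).
For the hoop k = 1; for the uniform sphere k = 0.4.
v₁/v₂ = √((1+k₂)/(1+k₁)) = √(1.4/2) ≈ 0.837.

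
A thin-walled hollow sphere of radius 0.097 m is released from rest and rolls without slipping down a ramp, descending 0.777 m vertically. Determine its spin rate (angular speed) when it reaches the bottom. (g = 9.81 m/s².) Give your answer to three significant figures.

ω ≈ 31.2 rad/s

The moment of inertia is (2/3)MR², giving k ≡ I/(MR²) = 2/3.
The rolling condition ω = v/R makes the rotational term ½I(v/R)² = ½kMv², so KE_total = ½(1+k)Mv² = (5/6)Mv².
Energy conservation Mgh = ½(1+k)Mv² gives v = √(2gh/(1+k)) = √(2 × 9.81 × 0.777 / 1.667) = 3.024 m/s.
Then ω = v/R = 3.024 / 0.097 ≈ 31.2 rad/s.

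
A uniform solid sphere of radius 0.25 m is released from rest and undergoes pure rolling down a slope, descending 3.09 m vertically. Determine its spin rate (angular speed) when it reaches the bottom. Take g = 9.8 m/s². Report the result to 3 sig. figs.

The moment of inertia is (2/5)MR², giving k ≡ I/(MR²) = 0.4.
The rolling condition ω = v/R makes the rotational term ½I(v/R)² = ½kMv², so KE_total = ½(1+k)Mv² = (7/10)Mv².
Energy conservation Mgh = ½(1+k)Mv² gives v = √(2gh/(1+k)) = √(2 × 9.8 × 3.09 / 1.4) = 6.577 m/s.
The angular speed follows from ω = v/R = 6.577/0.25 ≈ 26.3 rad/s.

ω ≈ 26.3 rad/s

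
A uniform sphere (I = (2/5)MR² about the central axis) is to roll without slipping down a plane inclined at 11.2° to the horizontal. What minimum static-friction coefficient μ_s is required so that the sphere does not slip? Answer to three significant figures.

μ_min ≈ 0.0566

Here I = (2/5)MR², so the shape factor k = I/(MR²) = 0.4.
Along the incline Mg sinθ − f = Ma, and torque about the center fR = Iα = kMR²(a/R) gives f = kMa.
These give a = g sinθ/(1+k) and the required friction f = kMg sinθ/(1+k).
With N = Mg cosθ, the no-slip condition f ≤ μN gives μ_min = f/N = k tanθ/(1+k).
μ_min = 0.4 × tan11.2° / 1.4 ≈ 0.0566.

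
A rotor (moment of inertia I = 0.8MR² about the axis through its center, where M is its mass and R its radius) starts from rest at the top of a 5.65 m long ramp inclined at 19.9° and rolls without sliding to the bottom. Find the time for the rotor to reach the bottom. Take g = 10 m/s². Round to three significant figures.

t ≈ 2.44 s

With I = 0.8MR², the ratio k = I/(MR²) is 0.8.
Translational: Mg sinθ − f = Ma. Rotational about the CM: fR = Iα = kMRa, so f = kMa.
Hence a = g sinθ/(1+k) = 10×sin19.9°/1.8 = 1.891 m/s².
With constant a from rest, t = √(2L/a) = √(2·5.65/1.891) ≈ 2.44 s.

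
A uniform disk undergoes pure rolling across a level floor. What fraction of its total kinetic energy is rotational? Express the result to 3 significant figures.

For this body I = (1/2)MR², i.e. k = I/(MR²) = 0.5.
With ω = v/R, KE_trans = ½Mv² and KE_rot = ½Iω² = ½kMv², so KE_total = ½(1+k)Mv².
The rotational fraction is therefore k/(1+k) = 0.5/1.5 ≈ 0.333.

fraction ≈ 0.333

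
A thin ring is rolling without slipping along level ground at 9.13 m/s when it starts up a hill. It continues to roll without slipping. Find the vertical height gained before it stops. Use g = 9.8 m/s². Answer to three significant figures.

With I = MR², the ratio k = I/(MR²) is 1.
Rolling without slipping gives ω = v/R, so the total kinetic energy is ½Mv² + ½Iω² = ½(1+k)Mv² = Mv².
At the top the kinetic energy is zero, so Mv₀² = Mgh.
Thus h = (1+k)v₀²/(2g) = 2 × 9.13² / (2 × 9.8) ≈ 8.51 m.

h ≈ 8.51 m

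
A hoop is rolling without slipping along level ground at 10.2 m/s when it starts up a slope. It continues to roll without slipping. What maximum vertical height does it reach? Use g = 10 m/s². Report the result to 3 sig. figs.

Here I = MR², so the shape factor k = I/(MR²) = 1.
Since it rolls without slipping, ω = v/R and KE = ½Mv² + ½Iω² = ½(1+k)Mv² = Mv².
All of this converts to potential energy at the highest point: Mv₀² = Mgh.
Thus h = (1+k)v₀²/(2g) = 2 × 10.2² / (2 × 10) ≈ 10.4 m.

h ≈ 10.4 m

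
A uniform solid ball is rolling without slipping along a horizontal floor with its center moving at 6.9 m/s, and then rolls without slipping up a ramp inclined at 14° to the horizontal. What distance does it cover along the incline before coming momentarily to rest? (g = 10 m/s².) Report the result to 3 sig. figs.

d ≈ 13.8 m

For this body I = (2/5)MR², i.e. k = I/(MR²) = 0.4.
Pure rolling means v = ωR; then KE = ½Mv² + ½I(v/R)² = ½(1+k)Mv² = (7/10)Mv².
Setting this equal to Mgh gives the vertical rise h = (1+k)v₀²/(2g) = 1.4×6.9²/(2×10) = 3.333 m.
The distance along the slope is d = h/sinθ = 3.333/sin14° ≈ 13.8 m.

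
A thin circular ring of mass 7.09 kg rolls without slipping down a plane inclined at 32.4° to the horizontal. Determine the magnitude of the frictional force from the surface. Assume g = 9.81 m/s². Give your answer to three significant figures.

Here I = MR², so the shape factor k = I/(MR²) = 1.
Along the incline Mg sinθ − f = Ma, and torque about the center fR = Iα = kMR²(a/R) gives f = kMa.
Combining, a = g sinθ/(1+k) and f = kMa = kMg sinθ/(1+k).
f = 1 × 7.09 × 9.81 × sin32.4° / 2 ≈ 18.6 N.

f ≈ 18.6 N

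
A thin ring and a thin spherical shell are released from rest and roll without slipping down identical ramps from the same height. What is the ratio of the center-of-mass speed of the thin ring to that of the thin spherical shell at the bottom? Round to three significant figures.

Each satisfies Mgh = ½(1+k)Mv² with k = I/(MR²), so v ∝ 1/√(1+k).
For the thin ring k = 1; for the thin spherical shell k = 2/3.
v₁/v₂ = √((1+k₂)/(1+k₁)) = √(1.667/2) ≈ 0.913.

v_ratio ≈ 0.913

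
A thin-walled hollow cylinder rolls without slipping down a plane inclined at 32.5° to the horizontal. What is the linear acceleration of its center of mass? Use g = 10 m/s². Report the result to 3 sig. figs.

a ≈ 2.69 m/s²

For this body I = MR², i.e. k = I/(MR²) = 1.
Translational: Mg sinθ − f = Ma. Rotational about the CM: fR = Iα = kMRa, so f = kMa.
Eliminating f: Mg sinθ = (1+k)Ma, so a = g sinθ/(1+k) = 10 × sin32.5° / 2 ≈ 2.69 m/s².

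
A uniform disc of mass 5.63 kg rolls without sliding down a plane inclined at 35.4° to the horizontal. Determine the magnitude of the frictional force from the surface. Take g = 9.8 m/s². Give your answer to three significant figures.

f ≈ 10.7 N

For this body I = (1/2)MR², i.e. k = I/(MR²) = 0.5.
Newton's second law down the slope: Mg sinθ − f = Ma. The torque equation fR = Iα (with α = a/R) gives f = kMa.
Combining, a = g sinθ/(1+k) and f = kMa = kMg sinθ/(1+k).
f = 0.5 × 5.63 × 9.8 × sin35.4° / 1.5 ≈ 10.7 N.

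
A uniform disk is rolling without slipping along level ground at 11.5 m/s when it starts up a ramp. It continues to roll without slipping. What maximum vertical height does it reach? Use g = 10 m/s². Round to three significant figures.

The moment of inertia is (1/2)MR², giving k ≡ I/(MR²) = 0.5.
Pure rolling means v = ωR; then KE = ½Mv² + ½I(v/R)² = ½(1+k)Mv² = (3/4)Mv².
All of this converts to potential energy at the highest point: (3/4)Mv₀² = Mgh.
Thus h = (1+k)v₀²/(2g) = 1.5 × 11.5² / (2 × 10) ≈ 9.92 m.

h ≈ 9.92 m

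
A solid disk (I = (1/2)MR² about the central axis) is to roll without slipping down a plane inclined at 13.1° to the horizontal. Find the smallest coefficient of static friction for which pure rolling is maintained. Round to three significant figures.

For this body I = (1/2)MR², i.e. k = I/(MR²) = 0.5.
Translational: Mg sinθ − f = Ma. Rotational about the CM: fR = Iα = kMRa, so f = kMa.
These give a = g sinθ/(1+k) and the required friction f = kMg sinθ/(1+k).
The normal force is N = Mg cosθ, so μ_min = f/N = k tanθ/(1+k).
μ_min = 0.5 × tan13.1° / 1.5 ≈ 0.0776.

μ_min ≈ 0.0776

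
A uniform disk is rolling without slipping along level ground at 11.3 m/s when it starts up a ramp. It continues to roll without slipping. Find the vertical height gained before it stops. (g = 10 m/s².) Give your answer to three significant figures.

With I = (1/2)MR², the ratio k = I/(MR²) is 0.5.
Since it rolls without slipping, ω = v/R and KE = ½Mv² + ½Iω² = ½(1+k)Mv² = (3/4)Mv².
At the top the kinetic energy is zero, so (3/4)Mv₀² = Mgh.
Thus h = (1+k)v₀²/(2g) = 1.5 × 11.3² / (2 × 10) ≈ 9.58 m.

h ≈ 9.58 m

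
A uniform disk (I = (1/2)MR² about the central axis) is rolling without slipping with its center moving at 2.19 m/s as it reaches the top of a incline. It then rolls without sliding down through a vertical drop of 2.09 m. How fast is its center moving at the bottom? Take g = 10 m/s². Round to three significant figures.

With I = (1/2)MR², the ratio k = I/(MR²) is 0.5.
The rolling condition ω = v/R makes the rotational term ½I(v/R)² = ½kMv², so KE_total = ½(1+k)Mv² = (3/4)Mv².
Conserving energy between top and bottom: (3/4)Mv² = (3/4)Mv₀² + Mgh, hence v² = v₀² + 2gh/(1+k).
v = √(2.19² + 2×10×2.09/1.5) = √32.66 ≈ 5.72 m/s.

v ≈ 5.72 m/s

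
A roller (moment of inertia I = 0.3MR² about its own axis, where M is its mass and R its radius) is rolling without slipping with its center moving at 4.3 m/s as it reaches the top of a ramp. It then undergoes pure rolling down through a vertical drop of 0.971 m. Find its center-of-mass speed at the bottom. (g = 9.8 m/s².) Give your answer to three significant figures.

v ≈ 5.76 m/s

The moment of inertia is 0.3MR², giving k ≡ I/(MR²) = 0.3.
Rolling without slipping gives ω = v/R, so the total kinetic energy is ½Mv² + ½Iω² = ½(1+k)Mv² = (13/20)Mv².
Conserving energy between top and bottom: (13/20)Mv² = (13/20)Mv₀² + Mgh, hence v² = v₀² + 2gh/(1+k).
v = √(4.3² + 2×9.8×0.971/1.3) = √33.13 ≈ 5.76 m/s.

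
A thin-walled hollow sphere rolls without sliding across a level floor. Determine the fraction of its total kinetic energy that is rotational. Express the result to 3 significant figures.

fraction ≈ 0.400

The moment of inertia is (2/3)MR², giving k ≡ I/(MR²) = 2/3.
With ω = v/R, KE_trans = ½Mv² and KE_rot = ½Iω² = ½kMv², so KE_total = ½(1+k)Mv².
The rotational fraction is therefore k/(1+k) = (2/3)/1.667 ≈ 0.400.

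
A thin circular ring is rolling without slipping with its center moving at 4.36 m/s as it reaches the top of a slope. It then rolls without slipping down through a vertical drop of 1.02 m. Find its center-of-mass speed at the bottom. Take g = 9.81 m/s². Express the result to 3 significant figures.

For this body I = MR², i.e. k = I/(MR²) = 1.
The rolling condition ω = v/R makes the rotational term ½I(v/R)² = ½kMv², so KE_total = ½(1+k)Mv² = Mv².
Energy conservation: Mv₀² + Mgh = Mv², so v² = v₀² + 2gh/(1+k).
v = √(4.36² + 2×9.81×1.02/2) = √29.02 ≈ 5.39 m/s.

v ≈ 5.39 m/s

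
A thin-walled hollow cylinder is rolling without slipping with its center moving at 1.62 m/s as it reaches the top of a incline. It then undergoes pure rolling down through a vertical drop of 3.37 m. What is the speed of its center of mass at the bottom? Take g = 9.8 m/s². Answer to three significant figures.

With I = MR², the ratio k = I/(MR²) is 1.
Rolling without slipping gives ω = v/R, so the total kinetic energy is ½Mv² + ½Iω² = ½(1+k)Mv² = Mv².
Conserving energy between top and bottom: Mv² = Mv₀² + Mgh, hence v² = v₀² + 2gh/(1+k).
v = √(1.62² + 2×9.8×3.37/2) = √35.65 ≈ 5.97 m/s.

v ≈ 5.97 m/s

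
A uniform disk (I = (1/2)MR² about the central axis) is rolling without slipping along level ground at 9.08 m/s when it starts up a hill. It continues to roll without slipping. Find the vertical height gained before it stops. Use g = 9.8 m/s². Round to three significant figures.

Here I = (1/2)MR², so the shape factor k = I/(MR²) = 0.5.
Since it rolls without slipping, ω = v/R and KE = ½Mv² + ½Iω² = ½(1+k)Mv² = (3/4)Mv².
All of this converts to potential energy at the highest point: (3/4)Mv₀² = Mgh.
Thus h = (1+k)v₀²/(2g) = 1.5 × 9.08² / (2 × 9.8) ≈ 6.31 m.

h ≈ 6.31 m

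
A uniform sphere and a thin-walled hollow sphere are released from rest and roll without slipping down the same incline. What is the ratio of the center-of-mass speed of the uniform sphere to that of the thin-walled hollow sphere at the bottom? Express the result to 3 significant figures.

v_ratio ≈ 1.09

Each satisfies Mgh = ½(1+k)Mv² with k = I/(MR²), so v ∝ 1/√(1+k).
For the uniform sphere k = 0.4; for the thin-walled hollow sphere k = 2/3.
v₁/v₂ = √((1+k₂)/(1+k₁)) = √(1.667/1.4) ≈ 1.09.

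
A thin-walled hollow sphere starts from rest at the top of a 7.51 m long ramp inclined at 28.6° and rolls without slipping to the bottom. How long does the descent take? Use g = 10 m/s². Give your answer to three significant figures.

t ≈ 2.29 s

Here I = (2/3)MR², so the shape factor k = I/(MR²) = 2/3.
Newton's second law down the slope: Mg sinθ − f = Ma. The torque equation fR = Iα (with α = a/R) gives f = kMa.
Hence a = g sinθ/(1+k) = 10×sin28.6°/1.667 = 2.872 m/s².
With constant a from rest, t = √(2L/a) = √(2·7.51/2.872) ≈ 2.29 s.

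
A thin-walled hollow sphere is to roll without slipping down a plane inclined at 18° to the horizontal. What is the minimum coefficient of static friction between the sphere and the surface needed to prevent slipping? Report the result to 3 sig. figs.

For this body I = (2/3)MR², i.e. k = I/(MR²) = 2/3.
Along the incline Mg sinθ − f = Ma, and torque about the center fR = Iα = kMR²(a/R) gives f = kMa.
These give a = g sinθ/(1+k) and the required friction f = kMg sinθ/(1+k).
The normal force is N = Mg cosθ, so μ_min = f/N = k tanθ/(1+k).
μ_min = (2/3) × tan18° / 1.667 ≈ 0.130.

μ_min ≈ 0.130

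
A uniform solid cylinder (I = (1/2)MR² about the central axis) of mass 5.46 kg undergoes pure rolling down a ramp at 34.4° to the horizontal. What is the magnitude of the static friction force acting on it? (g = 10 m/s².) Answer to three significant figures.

f ≈ 10.3 N

With I = (1/2)MR², the ratio k = I/(MR²) is 0.5.
Translational: Mg sinθ − f = Ma. Rotational about the CM: fR = Iα = kMRa, so f = kMa.
Combining, a = g sinθ/(1+k) and f = kMa = kMg sinθ/(1+k).
f = 0.5 × 5.46 × 10 × sin34.4° / 1.5 ≈ 10.3 N.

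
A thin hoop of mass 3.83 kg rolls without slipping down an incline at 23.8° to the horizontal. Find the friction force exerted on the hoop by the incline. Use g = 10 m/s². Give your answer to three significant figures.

With I = MR², the ratio k = I/(MR²) is 1.
Newton's second law down the slope: Mg sinθ − f = Ma. The torque equation fR = Iα (with α = a/R) gives f = kMa.
Combining, a = g sinθ/(1+k) and f = kMa = kMg sinθ/(1+k).
f = 1 × 3.83 × 10 × sin23.8° / 2 ≈ 7.73 N.

f ≈ 7.73 N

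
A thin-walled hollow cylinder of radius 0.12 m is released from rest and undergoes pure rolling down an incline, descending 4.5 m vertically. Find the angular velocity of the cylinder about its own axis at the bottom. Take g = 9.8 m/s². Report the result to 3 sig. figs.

For this body I = MR², i.e. k = I/(MR²) = 1.
The rolling condition ω = v/R makes the rotational term ½I(v/R)² = ½kMv², so KE_total = ½(1+k)Mv² = Mv².
Energy conservation Mgh = ½(1+k)Mv² gives v = √(2gh/(1+k)) = √(2 × 9.8 × 4.5 / 2) = 6.641 m/s.
Then ω = v/R = 6.641 / 0.12 ≈ 55.3 rad/s.

ω ≈ 55.3 rad/s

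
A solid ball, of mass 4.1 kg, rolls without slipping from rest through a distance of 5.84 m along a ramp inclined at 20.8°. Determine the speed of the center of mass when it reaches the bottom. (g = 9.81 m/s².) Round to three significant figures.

With I = (2/5)MR², the ratio k = I/(MR²) is 0.4.
Rolling without slipping gives ω = v/R, so the total kinetic energy is ½Mv² + ½Iω² = ½(1+k)Mv² = (7/10)Mv².
The vertical drop is h = L sinθ = 5.84 × sin20.8° = 2.074 m.
Setting Mgh = (7/10)Mv² gives v = √(2gh/(1+k)) = √(2·9.81·2.074/1.4) ≈ 5.39 m/s.

v ≈ 5.39 m/s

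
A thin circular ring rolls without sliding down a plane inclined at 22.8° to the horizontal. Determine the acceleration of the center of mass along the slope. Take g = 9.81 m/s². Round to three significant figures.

a ≈ 1.90 m/s²

The moment of inertia is MR², giving k ≡ I/(MR²) = 1.
Along the incline Mg sinθ − f = Ma, and torque about the center fR = Iα = kMR²(a/R) gives f = kMa.
Eliminating f: Mg sinθ = (1+k)Ma, so a = g sinθ/(1+k) = 9.81 × sin22.8° / 2 ≈ 1.90 m/s².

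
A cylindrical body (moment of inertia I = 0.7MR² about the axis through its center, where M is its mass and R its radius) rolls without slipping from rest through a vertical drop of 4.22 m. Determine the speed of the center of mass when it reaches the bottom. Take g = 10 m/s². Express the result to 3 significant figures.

v ≈ 7.05 m/s

With I = 0.7MR², the ratio k = I/(MR²) is 0.7.
Since it rolls without slipping, ω = v/R and KE = ½Mv² + ½Iω² = ½(1+k)Mv² = (17/20)Mv².
Setting Mgh = (17/20)Mv² gives v = √(2gh/(1+k)) = √(2·10·4.22/1.7) ≈ 7.05 m/s.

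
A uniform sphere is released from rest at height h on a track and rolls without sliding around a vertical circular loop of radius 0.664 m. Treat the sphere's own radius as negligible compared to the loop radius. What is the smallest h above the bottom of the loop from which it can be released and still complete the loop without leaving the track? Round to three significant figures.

h_min ≈ 1.79 m

For this body I = (2/5)MR², i.e. k = I/(MR²) = 0.4.
At the top, contact is just lost when gravity alone supplies the centripetal force: Mg = Mv_top²/r, i.e. v_top² = gr.
With ω = v/R, the kinetic energy at speed v is ½(1+k)Mv² = (7/10)Mv².
Energy conservation from release (height h) to the top (height 2r): Mgh = Mg(2r) + (7/10)M·gr.
Thus h_min = 2r + (1+k)r/2 = r(2 + 1.4/2) = 0.664 × 2.7 ≈ 1.79 m.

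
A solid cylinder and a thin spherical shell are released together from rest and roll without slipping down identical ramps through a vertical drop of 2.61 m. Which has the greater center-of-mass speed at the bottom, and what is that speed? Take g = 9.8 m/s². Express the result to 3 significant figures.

For rolling without slipping, Mgh = ½(1+k)Mv² where k = I/(MR²), so v = √(2gh/(1+k)).
Solid cylinder: k = 0.5, giving v = √(2×9.8×2.61/1.5) = 5.84 m/s.
Thin spherical shell: k = 2/3, giving v = √(2×9.8×2.61/1.667) = 5.54 m/s.
The smaller k wins: the solid cylinder, at ≈ 5.84 m/s.

the solid cylinder, at v ≈ 5.84 m/s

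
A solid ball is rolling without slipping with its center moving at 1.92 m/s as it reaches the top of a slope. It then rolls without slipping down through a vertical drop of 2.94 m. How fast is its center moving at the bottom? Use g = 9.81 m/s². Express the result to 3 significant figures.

With I = (2/5)MR², the ratio k = I/(MR²) is 0.4.
Since it rolls without slipping, ω = v/R and KE = ½Mv² + ½Iω² = ½(1+k)Mv² = (7/10)Mv².
Energy conservation: (7/10)Mv₀² + Mgh = (7/10)Mv², so v² = v₀² + 2gh/(1+k).
v = √(1.92² + 2×9.81×2.94/1.4) = √44.89 ≈ 6.70 m/s.

v ≈ 6.70 m/s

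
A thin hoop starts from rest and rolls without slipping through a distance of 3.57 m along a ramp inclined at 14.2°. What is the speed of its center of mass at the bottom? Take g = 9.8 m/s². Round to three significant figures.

The moment of inertia is MR², giving k ≡ I/(MR²) = 1.
Since it rolls without slipping, ω = v/R and KE = ½Mv² + ½Iω² = ½(1+k)Mv² = Mv².
The vertical drop is h = L sinθ = 3.57 × sin14.2° = 0.8757 m.
Energy conservation: Mgh = Mv², so v = √(2gh/(1+k)) = √(2 × 9.8 × 0.8757 / 2) ≈ 2.93 m/s.

v ≈ 2.93 m/s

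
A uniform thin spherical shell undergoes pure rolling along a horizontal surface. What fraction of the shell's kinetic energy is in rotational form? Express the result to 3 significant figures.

fraction ≈ 0.400

For this body I = (2/3)MR², i.e. k = I/(MR²) = 2/3.
With ω = v/R, KE_trans = ½Mv² and KE_rot = ½Iω² = ½kMv², so KE_total = ½(1+k)Mv².
The rotational fraction is therefore k/(1+k) = (2/3)/1.667 ≈ 0.400.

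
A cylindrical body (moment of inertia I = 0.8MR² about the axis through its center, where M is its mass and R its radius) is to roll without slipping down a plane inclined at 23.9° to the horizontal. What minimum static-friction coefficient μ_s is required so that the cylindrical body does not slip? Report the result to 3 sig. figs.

μ_min ≈ 0.197

The moment of inertia is 0.8MR², giving k ≡ I/(MR²) = 0.8.
Translational: Mg sinθ − f = Ma. Rotational about the CM: fR = Iα = kMRa, so f = kMa.
These give a = g sinθ/(1+k) and the required friction f = kMg sinθ/(1+k).
With N = Mg cosθ, the no-slip condition f ≤ μN gives μ_min = f/N = k tanθ/(1+k).
μ_min = 0.8 × tan23.9° / 1.8 ≈ 0.197.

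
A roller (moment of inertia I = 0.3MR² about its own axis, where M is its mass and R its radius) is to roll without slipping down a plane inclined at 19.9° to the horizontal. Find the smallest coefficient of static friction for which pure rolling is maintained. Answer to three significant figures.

With I = 0.3MR², the ratio k = I/(MR²) is 0.3.
Translational: Mg sinθ − f = Ma. Rotational about the CM: fR = Iα = kMRa, so f = kMa.
These give a = g sinθ/(1+k) and the required friction f = kMg sinθ/(1+k).
The normal force is N = Mg cosθ, so μ_min = f/N = k tanθ/(1+k).
μ_min = 0.3 × tan19.9° / 1.3 ≈ 0.0835.

μ_min ≈ 0.0835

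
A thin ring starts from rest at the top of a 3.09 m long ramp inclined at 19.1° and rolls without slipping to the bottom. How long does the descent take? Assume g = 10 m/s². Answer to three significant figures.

Here I = MR², so the shape factor k = I/(MR²) = 1.
Newton's second law down the slope: Mg sinθ − f = Ma. The torque equation fR = Iα (with α = a/R) gives f = kMa.
Hence a = g sinθ/(1+k) = 10×sin19.1°/2 = 1.636 m/s².
Starting from rest, L = ½at², so t = √(2L/a) = √(2×3.09/1.636) ≈ 1.94 s.

t ≈ 1.94 s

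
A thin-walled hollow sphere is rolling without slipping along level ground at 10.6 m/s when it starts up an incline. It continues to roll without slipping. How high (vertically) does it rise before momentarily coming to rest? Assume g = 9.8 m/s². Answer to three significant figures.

The moment of inertia is (2/3)MR², giving k ≡ I/(MR²) = 2/3.
Since it rolls without slipping, ω = v/R and KE = ½Mv² + ½Iω² = ½(1+k)Mv² = (5/6)Mv².
At the top the kinetic energy is zero, so (5/6)Mv₀² = Mgh.
Thus h = (1+k)v₀²/(2g) = 1.667 × 10.6² / (2 × 9.8) ≈ 9.55 m.

h ≈ 9.55 m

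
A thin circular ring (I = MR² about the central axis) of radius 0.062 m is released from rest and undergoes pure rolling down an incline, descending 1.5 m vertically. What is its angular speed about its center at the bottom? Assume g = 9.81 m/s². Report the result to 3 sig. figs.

ω ≈ 61.9 rad/s

Here I = MR², so the shape factor k = I/(MR²) = 1.
The rolling condition ω = v/R makes the rotational term ½I(v/R)² = ½kMv², so KE_total = ½(1+k)Mv² = Mv².
Energy conservation Mgh = ½(1+k)Mv² gives v = √(2gh/(1+k)) = √(2 × 9.81 × 1.5 / 2) = 3.836 m/s.
The angular speed follows from ω = v/R = 3.836/0.062 ≈ 61.9 rad/s.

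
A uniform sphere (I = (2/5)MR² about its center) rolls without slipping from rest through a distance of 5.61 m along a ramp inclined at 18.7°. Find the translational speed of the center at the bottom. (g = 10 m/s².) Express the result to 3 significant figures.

v ≈ 5.07 m/s

The moment of inertia is (2/5)MR², giving k ≡ I/(MR²) = 0.4.
Rolling without slipping gives ω = v/R, so the total kinetic energy is ½Mv² + ½Iω² = ½(1+k)Mv² = (7/10)Mv².
The vertical drop is h = L sinθ = 5.61 × sin18.7° = 1.799 m.
Setting Mgh = (7/10)Mv² gives v = √(2gh/(1+k)) = √(2·10·1.799/1.4) ≈ 5.07 m/s.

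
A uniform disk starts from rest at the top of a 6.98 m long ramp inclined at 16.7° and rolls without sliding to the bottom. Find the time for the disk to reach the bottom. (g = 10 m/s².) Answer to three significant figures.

For this body I = (1/2)MR², i.e. k = I/(MR²) = 0.5.
Along the incline Mg sinθ − f = Ma, and torque about the center fR = Iα = kMR²(a/R) gives f = kMa.
Hence a = g sinθ/(1+k) = 10×sin16.7°/1.5 = 1.916 m/s².
Starting from rest, L = ½at², so t = √(2L/a) = √(2×6.98/1.916) ≈ 2.70 s.

t ≈ 2.70 s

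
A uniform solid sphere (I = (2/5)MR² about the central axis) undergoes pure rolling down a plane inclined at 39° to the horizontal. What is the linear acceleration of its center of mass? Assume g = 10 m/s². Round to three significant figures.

Here I = (2/5)MR², so the shape factor k = I/(MR²) = 0.4.
Translational: Mg sinθ − f = Ma. Rotational about the CM: fR = Iα = kMRa, so f = kMa.
Eliminating f: Mg sinθ = (1+k)Ma, so a = g sinθ/(1+k) = 10 × sin39° / 1.4 ≈ 4.50 m/s².

a ≈ 4.50 m/s²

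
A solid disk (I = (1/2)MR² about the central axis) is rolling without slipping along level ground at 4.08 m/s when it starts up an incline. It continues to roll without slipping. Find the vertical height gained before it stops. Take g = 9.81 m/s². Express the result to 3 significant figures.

h ≈ 1.27 m

The moment of inertia is (1/2)MR², giving k ≡ I/(MR²) = 0.5.
Pure rolling means v = ωR; then KE = ½Mv² + ½I(v/R)² = ½(1+k)Mv² = (3/4)Mv².
All of this converts to potential energy at the highest point: (3/4)Mv₀² = Mgh.
Thus h = (1+k)v₀²/(2g) = 1.5 × 4.08² / (2 × 9.81) ≈ 1.27 m.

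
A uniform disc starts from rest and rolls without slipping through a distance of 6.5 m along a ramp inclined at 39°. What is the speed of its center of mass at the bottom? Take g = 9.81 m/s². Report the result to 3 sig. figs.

v ≈ 7.31 m/s

For this body I = (1/2)MR², i.e. k = I/(MR²) = 0.5.
The rolling condition ω = v/R makes the rotational term ½I(v/R)² = ½kMv², so KE_total = ½(1+k)Mv² = (3/4)Mv².
The vertical drop is h = L sinθ = 6.5 × sin39° = 4.091 m.
Setting Mgh = (3/4)Mv² gives v = √(2gh/(1+k)) = √(2·9.81·4.091/1.5) ≈ 7.31 m/s.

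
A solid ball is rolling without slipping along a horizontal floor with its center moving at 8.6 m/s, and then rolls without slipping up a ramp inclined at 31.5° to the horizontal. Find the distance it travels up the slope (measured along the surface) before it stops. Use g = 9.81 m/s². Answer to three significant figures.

Here I = (2/5)MR², so the shape factor k = I/(MR²) = 0.4.
Pure rolling means v = ωR; then KE = ½Mv² + ½I(v/R)² = ½(1+k)Mv² = (7/10)Mv².
Setting this equal to Mgh gives the vertical rise h = (1+k)v₀²/(2g) = 1.4×8.6²/(2×9.81) = 5.277 m.
Along the incline, d = h/sinθ = 5.277/sin31.5° ≈ 10.1 m.

d ≈ 10.1 m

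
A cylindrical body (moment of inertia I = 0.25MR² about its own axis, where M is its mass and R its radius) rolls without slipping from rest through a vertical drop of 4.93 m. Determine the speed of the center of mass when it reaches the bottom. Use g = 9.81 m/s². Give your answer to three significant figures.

v ≈ 8.80 m/s

For this body I = 0.25MR², i.e. k = I/(MR²) = 0.25.
The rolling condition ω = v/R makes the rotational term ½I(v/R)² = ½kMv², so KE_total = ½(1+k)Mv² = (5/8)Mv².
Energy conservation: Mgh = (5/8)Mv², so v = √(2gh/(1+k)) = √(2 × 9.81 × 4.93 / 1.25) ≈ 8.80 m/s.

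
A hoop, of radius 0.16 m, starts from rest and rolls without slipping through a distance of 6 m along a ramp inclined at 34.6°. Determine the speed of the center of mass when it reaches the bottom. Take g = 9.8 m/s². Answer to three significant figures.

v ≈ 5.78 m/s

The moment of inertia is MR², giving k ≡ I/(MR²) = 1.
Since it rolls without slipping, ω = v/R and KE = ½Mv² + ½Iω² = ½(1+k)Mv² = Mv².
The vertical drop is h = L sinθ = 6 × sin34.6° = 3.407 m.
Energy conservation: Mgh = Mv², so v = √(2gh/(1+k)) = √(2 × 9.8 × 3.407 / 2) ≈ 5.78 m/s.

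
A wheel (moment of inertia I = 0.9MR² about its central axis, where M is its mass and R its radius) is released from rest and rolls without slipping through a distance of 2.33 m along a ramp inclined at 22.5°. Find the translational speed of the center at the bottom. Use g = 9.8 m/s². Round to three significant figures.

v ≈ 3.03 m/s

The moment of inertia is 0.9MR², giving k ≡ I/(MR²) = 0.9.
The rolling condition ω = v/R makes the rotational term ½I(v/R)² = ½kMv², so KE_total = ½(1+k)Mv² = (19/20)Mv².
The vertical drop is h = L sinθ = 2.33 × sin22.5° = 0.8917 m.
Energy conservation: Mgh = (19/20)Mv², so v = √(2gh/(1+k)) = √(2 × 9.8 × 0.8917 / 1.9) ≈ 3.03 m/s.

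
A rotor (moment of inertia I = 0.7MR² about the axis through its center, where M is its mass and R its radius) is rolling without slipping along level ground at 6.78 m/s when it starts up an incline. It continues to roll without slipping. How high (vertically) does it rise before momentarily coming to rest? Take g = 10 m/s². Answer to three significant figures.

h ≈ 3.91 m

With I = 0.7MR², the ratio k = I/(MR²) is 0.7.
The rolling condition ω = v/R makes the rotational term ½I(v/R)² = ½kMv², so KE_total = ½(1+k)Mv² = (17/20)Mv².
All of this converts to potential energy at the highest point: (17/20)Mv₀² = Mgh.
Thus h = (1+k)v₀²/(2g) = 1.7 × 6.78² / (2 × 10) ≈ 3.91 m.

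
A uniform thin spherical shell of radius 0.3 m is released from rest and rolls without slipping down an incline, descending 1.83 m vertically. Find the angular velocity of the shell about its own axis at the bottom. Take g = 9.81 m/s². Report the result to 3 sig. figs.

ω ≈ 15.5 rad/s

With I = (2/3)MR², the ratio k = I/(MR²) is 2/3.
Pure rolling means v = ωR; then KE = ½Mv² + ½I(v/R)² = ½(1+k)Mv² = (5/6)Mv².
Energy conservation Mgh = ½(1+k)Mv² gives v = √(2gh/(1+k)) = √(2 × 9.81 × 1.83 / 1.667) = 4.641 m/s.
The angular speed follows from ω = v/R = 4.641/0.3 ≈ 15.5 rad/s.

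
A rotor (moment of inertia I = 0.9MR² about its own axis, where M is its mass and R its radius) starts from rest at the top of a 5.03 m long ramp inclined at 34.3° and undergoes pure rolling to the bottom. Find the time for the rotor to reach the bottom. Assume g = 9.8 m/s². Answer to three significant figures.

For this body I = 0.9MR², i.e. k = I/(MR²) = 0.9.
Translational: Mg sinθ − f = Ma. Rotational about the CM: fR = Iα = kMRa, so f = kMa.
Hence a = g sinθ/(1+k) = 9.8×sin34.3°/1.9 = 2.907 m/s².
Starting from rest, L = ½at², so t = √(2L/a) = √(2×5.03/2.907) ≈ 1.86 s.

t ≈ 1.86 s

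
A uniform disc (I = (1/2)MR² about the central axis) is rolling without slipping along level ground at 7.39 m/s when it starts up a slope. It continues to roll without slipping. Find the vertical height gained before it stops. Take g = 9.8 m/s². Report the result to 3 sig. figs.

h ≈ 4.18 m

With I = (1/2)MR², the ratio k = I/(MR²) is 0.5.
The rolling condition ω = v/R makes the rotational term ½I(v/R)² = ½kMv², so KE_total = ½(1+k)Mv² = (3/4)Mv².
At the top the kinetic energy is zero, so (3/4)Mv₀² = Mgh.
Thus h = (1+k)v₀²/(2g) = 1.5 × 7.39² / (2 × 9.8) ≈ 4.18 m.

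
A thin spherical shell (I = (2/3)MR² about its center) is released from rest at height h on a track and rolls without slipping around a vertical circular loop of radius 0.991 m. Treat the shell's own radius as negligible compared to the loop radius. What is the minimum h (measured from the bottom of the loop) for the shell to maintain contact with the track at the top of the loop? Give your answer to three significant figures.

For this body I = (2/3)MR², i.e. k = I/(MR²) = 2/3.
At the top of the loop, the minimum-contact condition is Mg = Mv_top²/r, so v_top² = gr.
With ω = v/R, the kinetic energy at speed v is ½(1+k)Mv² = (5/6)Mv².
Energy conservation from release (height h) to the top (height 2r): Mgh = Mg(2r) + (5/6)M·gr.
Thus h_min = 2r + (1+k)r/2 = r(2 + 1.667/2) = 0.991 × 2.833 ≈ 2.81 m.

h_min ≈ 2.81 m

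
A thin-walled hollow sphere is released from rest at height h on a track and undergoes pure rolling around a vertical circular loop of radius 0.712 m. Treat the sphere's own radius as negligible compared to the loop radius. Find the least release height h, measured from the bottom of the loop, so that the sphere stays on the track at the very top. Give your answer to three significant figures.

h_min ≈ 2.02 m

The moment of inertia is (2/3)MR², giving k ≡ I/(MR²) = 2/3.
At the top of the loop, the minimum-contact condition is Mg = Mv_top²/r, so v_top² = gr.
With ω = v/R, the kinetic energy at speed v is ½(1+k)Mv² = (5/6)Mv².
Energy conservation from release (height h) to the top (height 2r): Mgh = Mg(2r) + (5/6)M·gr.
Thus h_min = 2r + (1+k)r/2 = r(2 + 1.667/2) = 0.712 × 2.833 ≈ 2.02 m.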